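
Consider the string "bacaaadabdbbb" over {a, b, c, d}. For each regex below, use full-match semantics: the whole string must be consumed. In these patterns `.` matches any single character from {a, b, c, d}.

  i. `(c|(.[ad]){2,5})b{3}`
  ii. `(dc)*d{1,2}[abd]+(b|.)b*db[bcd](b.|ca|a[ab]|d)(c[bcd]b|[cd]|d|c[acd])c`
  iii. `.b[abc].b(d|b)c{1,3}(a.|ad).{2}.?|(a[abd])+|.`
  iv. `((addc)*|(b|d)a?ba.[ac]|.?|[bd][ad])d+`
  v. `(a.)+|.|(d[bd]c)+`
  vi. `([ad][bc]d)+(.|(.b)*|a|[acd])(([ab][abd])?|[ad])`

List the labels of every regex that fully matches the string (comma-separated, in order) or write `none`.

i

i → match
ii → no match — must end with "c"
iii → no match
iv → no match — must end with "d"
v → no match
vi → no match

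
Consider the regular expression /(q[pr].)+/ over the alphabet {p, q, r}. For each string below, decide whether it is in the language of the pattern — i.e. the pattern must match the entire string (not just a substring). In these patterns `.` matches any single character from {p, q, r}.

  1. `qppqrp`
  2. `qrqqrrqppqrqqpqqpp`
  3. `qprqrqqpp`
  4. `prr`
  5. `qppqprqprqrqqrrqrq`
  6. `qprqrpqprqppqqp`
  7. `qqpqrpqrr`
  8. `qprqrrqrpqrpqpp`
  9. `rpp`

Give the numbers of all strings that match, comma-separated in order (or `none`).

1, 2, 3, 5, 8

1 → match
2 → match
3 → match
4 → no match — must start with `q`
5 → match
6 → no match
7 → no match
8 → match
9 → no match — must start with `q`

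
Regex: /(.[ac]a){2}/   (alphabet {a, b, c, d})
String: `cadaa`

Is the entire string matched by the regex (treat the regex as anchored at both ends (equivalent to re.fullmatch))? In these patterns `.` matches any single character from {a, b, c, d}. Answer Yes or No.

No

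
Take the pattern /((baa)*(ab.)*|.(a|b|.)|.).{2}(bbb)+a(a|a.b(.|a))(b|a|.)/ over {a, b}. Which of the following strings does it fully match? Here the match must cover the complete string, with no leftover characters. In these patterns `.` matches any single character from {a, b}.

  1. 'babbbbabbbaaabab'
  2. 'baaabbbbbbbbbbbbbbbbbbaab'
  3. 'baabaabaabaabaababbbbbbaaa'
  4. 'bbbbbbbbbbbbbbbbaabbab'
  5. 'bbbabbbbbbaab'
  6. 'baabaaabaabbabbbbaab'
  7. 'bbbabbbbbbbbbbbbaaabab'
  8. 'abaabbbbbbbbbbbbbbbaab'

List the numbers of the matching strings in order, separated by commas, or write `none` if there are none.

2, 3, 4, 5, 6, 7, 8

1 → no match
2 → match
3 → match
4 → match
5 → match
6 → match
7 → match
8 → match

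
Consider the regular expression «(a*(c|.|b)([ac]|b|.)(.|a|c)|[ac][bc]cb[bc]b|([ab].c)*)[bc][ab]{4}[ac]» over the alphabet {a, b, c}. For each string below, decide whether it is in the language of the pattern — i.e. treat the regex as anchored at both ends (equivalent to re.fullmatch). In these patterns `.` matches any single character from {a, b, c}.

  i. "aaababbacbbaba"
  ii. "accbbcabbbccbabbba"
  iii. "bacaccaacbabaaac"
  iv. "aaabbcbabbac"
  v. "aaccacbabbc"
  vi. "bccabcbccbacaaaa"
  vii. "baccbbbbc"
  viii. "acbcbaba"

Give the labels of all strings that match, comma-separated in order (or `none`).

iv, v, vii

i → no match
ii → no match
iii → no match
iv. "aaabbcbabbac" → match
v. "aaccacbabbc" → match
vi → no match
vii. "baccbbbbc" → match
viii. "acbcbaba" → no match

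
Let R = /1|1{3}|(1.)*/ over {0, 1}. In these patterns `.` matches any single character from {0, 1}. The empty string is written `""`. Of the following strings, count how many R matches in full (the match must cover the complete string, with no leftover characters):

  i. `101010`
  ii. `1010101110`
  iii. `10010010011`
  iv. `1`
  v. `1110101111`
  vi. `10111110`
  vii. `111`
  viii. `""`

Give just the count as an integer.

7

i → match
ii → match
iii → no match
iv → match
v → match
vi → match
vii → match
viii → match
Total matched: 7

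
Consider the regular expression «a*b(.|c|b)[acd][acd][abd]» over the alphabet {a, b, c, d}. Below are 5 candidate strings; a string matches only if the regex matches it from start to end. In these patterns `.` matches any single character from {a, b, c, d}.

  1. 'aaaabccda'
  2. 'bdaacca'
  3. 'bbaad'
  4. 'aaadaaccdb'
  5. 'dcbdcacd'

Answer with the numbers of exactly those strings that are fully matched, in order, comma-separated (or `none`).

1 → match
2 → no match
3 → match
4 → no match
5 → no match

1, 3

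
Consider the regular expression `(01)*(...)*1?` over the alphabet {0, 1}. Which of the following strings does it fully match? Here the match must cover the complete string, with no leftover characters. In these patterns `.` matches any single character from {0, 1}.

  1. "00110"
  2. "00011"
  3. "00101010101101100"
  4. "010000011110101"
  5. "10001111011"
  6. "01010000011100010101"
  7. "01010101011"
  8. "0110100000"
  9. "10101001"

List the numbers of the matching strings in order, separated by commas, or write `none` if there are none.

4, 6, 7

1 → no match
2 → no match
3 → no match
4 → match
5 → no match
6 → match
7 → match
8 → no match
9 → no match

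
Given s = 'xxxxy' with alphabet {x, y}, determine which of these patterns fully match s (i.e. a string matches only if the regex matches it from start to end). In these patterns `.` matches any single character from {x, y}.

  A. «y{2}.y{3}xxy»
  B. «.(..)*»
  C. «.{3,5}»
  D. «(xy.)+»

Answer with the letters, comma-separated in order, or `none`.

B, C

A → no match — must start with 'y'
B → match
C → match
D → no match — must start with 'xy'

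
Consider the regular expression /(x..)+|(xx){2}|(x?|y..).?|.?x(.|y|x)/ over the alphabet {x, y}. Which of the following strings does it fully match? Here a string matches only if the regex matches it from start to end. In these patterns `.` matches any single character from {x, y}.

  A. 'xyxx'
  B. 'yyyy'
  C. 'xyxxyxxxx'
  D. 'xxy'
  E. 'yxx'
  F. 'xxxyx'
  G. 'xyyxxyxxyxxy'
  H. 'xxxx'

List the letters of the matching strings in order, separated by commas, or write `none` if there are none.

A → no match
B → match
C → match
D → match
E → match
F → no match
G → match
H → match

B, C, D, E, G, H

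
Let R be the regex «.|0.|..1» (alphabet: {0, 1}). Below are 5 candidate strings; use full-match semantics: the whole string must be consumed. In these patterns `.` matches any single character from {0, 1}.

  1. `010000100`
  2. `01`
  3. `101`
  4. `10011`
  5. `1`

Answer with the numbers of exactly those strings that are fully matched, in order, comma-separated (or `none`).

1 → no match
2 → match
3 → match
4 → no match
5 → match

2, 3, 5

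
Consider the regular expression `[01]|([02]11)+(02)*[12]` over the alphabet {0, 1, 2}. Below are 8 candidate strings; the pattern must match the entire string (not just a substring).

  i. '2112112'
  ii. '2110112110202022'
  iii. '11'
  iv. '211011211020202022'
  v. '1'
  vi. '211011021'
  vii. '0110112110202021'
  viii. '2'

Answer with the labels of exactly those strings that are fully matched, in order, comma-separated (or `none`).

i, ii, iv, v, vi, vii

i → match
ii → match
iii → no match
iv → match
v → match
vi → match
vii → match
viii → no match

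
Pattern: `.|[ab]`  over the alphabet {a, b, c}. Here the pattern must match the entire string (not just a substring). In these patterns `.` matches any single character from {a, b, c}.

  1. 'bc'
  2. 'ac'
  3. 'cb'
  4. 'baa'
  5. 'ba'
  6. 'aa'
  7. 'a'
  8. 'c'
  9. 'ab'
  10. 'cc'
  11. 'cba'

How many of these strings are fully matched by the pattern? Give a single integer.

1 → no match
2 → no match
3 → no match
4 → no match
5 → no match
6 → no match
7 → match
8 → match
9 → no match
10 → no match
11 → no match
Total matched: 2

2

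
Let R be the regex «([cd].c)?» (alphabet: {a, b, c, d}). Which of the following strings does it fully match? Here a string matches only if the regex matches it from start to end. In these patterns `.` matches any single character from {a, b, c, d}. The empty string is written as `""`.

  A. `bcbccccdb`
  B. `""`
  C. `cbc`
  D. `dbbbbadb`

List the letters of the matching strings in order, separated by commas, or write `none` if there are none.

B, C

A → no match
B → match
C → match
D → no match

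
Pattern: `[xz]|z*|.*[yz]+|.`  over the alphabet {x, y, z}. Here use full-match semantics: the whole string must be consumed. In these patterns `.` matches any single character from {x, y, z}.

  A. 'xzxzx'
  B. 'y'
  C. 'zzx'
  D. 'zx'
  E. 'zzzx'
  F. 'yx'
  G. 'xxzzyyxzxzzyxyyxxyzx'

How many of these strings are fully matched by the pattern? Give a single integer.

1

A → no match
B → match
C → no match
D → no match
E → no match
F → no match
G → no match
Total matched: 1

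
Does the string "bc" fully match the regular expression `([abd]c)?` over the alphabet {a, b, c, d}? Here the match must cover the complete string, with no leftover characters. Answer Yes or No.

Yes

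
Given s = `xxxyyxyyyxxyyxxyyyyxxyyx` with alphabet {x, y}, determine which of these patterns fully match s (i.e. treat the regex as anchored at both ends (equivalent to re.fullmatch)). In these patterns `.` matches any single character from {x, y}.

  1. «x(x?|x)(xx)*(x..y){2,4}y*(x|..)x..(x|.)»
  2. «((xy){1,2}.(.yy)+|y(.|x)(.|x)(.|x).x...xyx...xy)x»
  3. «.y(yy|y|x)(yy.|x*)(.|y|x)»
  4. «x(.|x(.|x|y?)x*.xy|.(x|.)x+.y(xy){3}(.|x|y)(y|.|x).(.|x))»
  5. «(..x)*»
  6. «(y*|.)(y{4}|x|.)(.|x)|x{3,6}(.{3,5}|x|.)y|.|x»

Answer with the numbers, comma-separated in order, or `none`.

1 → match
2 → no match
3 → no match
4 → no match
5 → no match
6 → no match

1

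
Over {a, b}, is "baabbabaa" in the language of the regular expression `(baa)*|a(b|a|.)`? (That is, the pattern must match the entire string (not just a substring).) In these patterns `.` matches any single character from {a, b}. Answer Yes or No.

No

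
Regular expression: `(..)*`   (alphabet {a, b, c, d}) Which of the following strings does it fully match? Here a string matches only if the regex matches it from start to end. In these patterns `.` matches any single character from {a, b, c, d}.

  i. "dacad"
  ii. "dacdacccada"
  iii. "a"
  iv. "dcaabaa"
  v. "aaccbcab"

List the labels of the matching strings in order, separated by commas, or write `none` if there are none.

v

i → no match
ii → no match
iii → no match
iv → no match
v → match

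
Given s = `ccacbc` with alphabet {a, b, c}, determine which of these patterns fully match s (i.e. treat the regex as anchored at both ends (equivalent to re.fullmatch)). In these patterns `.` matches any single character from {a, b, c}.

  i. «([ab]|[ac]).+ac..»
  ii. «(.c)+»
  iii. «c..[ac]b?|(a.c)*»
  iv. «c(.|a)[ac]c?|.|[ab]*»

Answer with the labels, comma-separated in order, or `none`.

i, ii

i → match
ii → match
iii → no match
iv → no match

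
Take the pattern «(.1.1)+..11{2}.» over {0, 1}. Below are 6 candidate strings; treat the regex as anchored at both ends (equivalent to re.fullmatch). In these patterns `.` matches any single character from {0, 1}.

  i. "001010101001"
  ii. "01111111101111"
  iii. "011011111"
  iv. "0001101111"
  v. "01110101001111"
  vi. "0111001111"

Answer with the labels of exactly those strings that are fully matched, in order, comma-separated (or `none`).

i → no match
ii → match
iii → no match
iv → no match
v → match
vi → match

ii, v, vi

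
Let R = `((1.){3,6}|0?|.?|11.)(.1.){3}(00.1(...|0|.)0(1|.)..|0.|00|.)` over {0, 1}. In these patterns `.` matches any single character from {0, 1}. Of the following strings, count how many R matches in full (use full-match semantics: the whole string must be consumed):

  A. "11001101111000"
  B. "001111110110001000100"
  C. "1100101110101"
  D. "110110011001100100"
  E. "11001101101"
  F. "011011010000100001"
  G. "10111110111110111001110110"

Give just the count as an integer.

A → match
B → no match
C → match
D → match
E. "11001101101" → match
F → match
G → match
Total matched: 6

6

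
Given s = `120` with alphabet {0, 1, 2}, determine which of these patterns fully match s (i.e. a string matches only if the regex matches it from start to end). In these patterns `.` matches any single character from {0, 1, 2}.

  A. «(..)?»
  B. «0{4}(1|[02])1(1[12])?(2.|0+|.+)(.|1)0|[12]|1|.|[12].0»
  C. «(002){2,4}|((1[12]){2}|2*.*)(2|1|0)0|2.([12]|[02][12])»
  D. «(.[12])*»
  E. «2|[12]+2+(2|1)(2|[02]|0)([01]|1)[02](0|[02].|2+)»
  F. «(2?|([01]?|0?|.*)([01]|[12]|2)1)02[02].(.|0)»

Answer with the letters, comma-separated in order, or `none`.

A → no match
B → match
C → match
D → no match
E → no match
F → no match

B, C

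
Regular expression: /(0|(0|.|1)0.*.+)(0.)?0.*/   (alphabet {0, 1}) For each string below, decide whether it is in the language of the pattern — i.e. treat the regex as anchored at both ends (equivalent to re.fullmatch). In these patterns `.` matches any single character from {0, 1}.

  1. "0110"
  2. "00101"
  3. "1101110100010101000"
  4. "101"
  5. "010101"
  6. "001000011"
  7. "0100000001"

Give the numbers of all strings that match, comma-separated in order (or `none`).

2, 6

1 → no match
2 → match
3 → no match
4 → no match
5 → no match
6 → match
7 → no match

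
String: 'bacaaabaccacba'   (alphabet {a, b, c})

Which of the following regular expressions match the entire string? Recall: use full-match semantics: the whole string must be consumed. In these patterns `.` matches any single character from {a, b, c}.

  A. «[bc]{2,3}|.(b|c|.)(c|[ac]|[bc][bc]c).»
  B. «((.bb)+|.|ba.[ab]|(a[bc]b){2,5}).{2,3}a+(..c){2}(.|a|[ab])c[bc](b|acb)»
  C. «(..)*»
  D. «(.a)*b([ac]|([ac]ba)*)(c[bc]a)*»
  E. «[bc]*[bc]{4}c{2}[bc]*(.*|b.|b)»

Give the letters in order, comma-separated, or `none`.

A → no match
B → no match
C → match
D → match
E → no match

C, D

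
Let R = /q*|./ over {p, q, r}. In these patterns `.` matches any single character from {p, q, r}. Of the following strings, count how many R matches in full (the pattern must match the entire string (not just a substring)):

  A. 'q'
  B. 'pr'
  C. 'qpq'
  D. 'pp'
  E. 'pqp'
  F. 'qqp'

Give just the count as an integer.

1

A. 'q' → match
B. 'pr' → no match
C. 'qpq' → no match
D. 'pp' → no match
E. 'pqp' → no match
F. 'qqp' → no match
Total matched: 1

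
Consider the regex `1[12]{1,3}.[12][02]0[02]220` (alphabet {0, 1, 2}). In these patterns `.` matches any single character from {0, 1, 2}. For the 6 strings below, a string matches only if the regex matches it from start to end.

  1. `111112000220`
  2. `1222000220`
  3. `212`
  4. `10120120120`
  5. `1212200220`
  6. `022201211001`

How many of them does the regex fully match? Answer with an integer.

3

1 → match
2 → match
3 → no match — must start with `1`
4 → no match — must end with `220`
5 → match
6 → no match — must start with `1`
Total matched: 3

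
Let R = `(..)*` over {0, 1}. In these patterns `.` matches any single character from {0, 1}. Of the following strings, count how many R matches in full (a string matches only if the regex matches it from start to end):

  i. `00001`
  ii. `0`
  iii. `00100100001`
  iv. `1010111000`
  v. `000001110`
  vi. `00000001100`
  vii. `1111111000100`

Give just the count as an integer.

1

i → no match
ii → no match
iii → no match
iv → match
v → no match
vi → no match
vii → no match
Total matched: 1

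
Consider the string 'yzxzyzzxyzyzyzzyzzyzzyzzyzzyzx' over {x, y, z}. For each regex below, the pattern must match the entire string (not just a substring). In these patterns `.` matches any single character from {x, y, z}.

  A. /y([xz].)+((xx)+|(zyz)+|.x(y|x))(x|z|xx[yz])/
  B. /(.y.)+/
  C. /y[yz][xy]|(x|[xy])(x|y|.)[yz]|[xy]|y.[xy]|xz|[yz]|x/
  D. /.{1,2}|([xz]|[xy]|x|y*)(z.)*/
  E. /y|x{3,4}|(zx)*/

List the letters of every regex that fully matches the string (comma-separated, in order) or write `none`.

A

A → match
B → no match
C → no match
D → no match
E → no match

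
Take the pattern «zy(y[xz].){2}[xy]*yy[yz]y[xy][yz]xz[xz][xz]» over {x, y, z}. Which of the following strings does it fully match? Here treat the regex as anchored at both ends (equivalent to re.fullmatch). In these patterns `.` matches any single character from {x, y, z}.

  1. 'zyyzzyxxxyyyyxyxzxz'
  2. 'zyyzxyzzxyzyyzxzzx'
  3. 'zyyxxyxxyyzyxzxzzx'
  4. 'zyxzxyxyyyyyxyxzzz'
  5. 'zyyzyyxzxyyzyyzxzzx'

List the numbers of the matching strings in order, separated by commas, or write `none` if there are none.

1 → match
2 → no match
3 → match
4 → no match — must start with 'zyy'
5 → match

1, 3, 5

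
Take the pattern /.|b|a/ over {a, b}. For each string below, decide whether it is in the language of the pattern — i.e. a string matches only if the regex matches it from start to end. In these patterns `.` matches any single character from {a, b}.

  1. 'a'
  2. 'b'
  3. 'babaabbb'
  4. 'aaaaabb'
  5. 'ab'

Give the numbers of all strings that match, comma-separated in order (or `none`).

1 → match
2 → match
3 → no match
4 → no match
5 → no match

1, 2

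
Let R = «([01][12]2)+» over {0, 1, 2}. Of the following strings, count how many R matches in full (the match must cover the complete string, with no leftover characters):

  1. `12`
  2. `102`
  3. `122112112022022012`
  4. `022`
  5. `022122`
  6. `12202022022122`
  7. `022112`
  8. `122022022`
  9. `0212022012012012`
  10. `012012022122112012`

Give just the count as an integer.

6

1 → no match
2 → no match
3 → match
4 → match
5 → match
6 → no match
7 → match
8 → match
9 → no match
10 → match
Total matched: 6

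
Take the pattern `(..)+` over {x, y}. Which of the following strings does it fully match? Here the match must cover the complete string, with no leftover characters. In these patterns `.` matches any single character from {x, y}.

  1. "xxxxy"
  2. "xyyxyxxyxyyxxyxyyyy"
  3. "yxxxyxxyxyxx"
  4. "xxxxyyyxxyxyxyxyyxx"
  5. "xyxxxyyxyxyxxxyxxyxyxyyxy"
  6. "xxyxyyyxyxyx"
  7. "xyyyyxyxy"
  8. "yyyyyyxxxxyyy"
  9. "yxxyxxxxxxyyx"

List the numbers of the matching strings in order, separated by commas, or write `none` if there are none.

3, 6

1 → no match
2 → no match
3 → match
4 → no match
5 → no match
6 → match
7 → no match
8 → no match
9 → no match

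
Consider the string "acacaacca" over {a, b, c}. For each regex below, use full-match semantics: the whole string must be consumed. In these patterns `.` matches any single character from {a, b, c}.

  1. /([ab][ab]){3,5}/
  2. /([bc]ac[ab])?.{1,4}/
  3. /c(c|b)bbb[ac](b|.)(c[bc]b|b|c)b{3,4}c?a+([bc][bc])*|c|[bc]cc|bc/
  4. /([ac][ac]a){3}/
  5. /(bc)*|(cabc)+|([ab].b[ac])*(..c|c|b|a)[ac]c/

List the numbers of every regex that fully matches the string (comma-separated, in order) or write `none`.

4

1 → no match
2 → no match
3 → no match
4 → match
5 → no match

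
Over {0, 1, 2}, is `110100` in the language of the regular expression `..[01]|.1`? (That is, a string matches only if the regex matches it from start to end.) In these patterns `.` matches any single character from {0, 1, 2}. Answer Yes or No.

No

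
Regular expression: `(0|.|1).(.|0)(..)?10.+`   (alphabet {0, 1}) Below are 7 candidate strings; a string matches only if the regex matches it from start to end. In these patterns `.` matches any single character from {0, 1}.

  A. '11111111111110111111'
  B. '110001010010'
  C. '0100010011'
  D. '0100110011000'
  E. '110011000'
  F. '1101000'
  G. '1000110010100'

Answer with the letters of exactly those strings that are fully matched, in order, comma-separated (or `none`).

B, C, D, E, F, G

A → no match
B → match
C → match
D → match
E → match
F → match
G → match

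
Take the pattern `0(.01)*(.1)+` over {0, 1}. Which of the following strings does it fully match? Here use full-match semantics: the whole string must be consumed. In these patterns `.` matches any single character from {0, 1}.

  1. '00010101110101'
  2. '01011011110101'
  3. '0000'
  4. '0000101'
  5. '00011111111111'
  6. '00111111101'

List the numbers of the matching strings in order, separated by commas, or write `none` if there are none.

1 → match
2 → no match
3 → no match — must end with '1'
4 → no match
5 → match
6 → match

1, 5, 6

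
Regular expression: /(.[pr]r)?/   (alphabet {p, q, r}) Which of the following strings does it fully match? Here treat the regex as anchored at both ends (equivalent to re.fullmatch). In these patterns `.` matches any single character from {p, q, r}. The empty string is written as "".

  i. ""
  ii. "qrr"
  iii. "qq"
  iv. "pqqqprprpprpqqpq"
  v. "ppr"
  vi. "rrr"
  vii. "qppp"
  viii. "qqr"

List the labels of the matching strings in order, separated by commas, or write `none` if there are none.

i, ii, v, vi

i → match
ii → match
iii → no match
iv → no match
v → match
vi → match
vii → no match
viii → no match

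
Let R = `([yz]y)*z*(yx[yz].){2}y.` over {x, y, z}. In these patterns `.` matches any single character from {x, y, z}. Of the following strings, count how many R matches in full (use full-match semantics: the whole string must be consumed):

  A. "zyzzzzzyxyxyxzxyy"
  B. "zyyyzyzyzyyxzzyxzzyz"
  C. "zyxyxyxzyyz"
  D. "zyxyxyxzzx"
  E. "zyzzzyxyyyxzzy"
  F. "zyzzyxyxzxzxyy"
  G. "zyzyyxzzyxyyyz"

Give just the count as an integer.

4

A → match
B → match
C. "zyxyxyxzyyz" → match
D. "zyxyxyxzzx" → no match
E → no match
F → no match
G → match
Total matched: 4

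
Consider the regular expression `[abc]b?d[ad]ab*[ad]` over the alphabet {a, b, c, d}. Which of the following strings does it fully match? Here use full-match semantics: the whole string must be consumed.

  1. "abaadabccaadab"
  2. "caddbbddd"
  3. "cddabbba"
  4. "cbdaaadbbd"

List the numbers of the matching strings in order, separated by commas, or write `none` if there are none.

1 → no match
2 → no match
3 → match
4 → no match

3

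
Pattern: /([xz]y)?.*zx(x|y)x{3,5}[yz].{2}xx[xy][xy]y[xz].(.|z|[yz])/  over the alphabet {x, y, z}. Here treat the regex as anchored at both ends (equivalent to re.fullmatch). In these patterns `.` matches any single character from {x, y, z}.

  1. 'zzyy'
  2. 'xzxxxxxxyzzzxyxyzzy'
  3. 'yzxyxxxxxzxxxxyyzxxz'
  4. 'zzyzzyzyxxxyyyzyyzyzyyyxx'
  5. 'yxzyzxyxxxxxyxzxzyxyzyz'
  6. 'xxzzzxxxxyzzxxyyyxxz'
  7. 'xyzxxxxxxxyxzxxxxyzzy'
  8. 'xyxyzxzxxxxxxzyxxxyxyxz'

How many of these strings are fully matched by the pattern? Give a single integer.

1. 'zzyy' → no match
2 → no match
3 → no match
4 → no match
5 → no match
6 → no match
7 → match
8 → no match
Total matched: 1

1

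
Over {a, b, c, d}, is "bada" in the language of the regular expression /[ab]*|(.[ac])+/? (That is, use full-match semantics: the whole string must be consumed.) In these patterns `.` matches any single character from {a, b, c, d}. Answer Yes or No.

Yes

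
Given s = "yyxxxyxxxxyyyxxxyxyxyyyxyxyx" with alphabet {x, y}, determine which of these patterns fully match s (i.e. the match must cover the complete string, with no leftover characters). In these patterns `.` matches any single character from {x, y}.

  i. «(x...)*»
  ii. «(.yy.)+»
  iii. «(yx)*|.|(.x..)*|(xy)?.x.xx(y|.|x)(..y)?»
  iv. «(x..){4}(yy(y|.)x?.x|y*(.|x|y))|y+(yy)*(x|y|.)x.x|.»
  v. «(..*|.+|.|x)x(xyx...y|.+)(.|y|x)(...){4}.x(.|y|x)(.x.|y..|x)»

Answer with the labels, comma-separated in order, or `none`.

v

i → no match
ii → no match
iii → no match
iv → no match
v → match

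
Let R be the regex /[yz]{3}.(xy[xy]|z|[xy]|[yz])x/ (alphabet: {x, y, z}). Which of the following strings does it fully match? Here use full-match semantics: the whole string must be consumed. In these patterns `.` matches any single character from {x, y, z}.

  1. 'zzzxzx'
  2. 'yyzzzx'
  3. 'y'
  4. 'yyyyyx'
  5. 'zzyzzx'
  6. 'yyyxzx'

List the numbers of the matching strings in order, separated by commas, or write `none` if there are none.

1 → match
2 → match
3 → no match — must end with 'x'
4 → match
5 → match
6 → match

1, 2, 4, 5, 6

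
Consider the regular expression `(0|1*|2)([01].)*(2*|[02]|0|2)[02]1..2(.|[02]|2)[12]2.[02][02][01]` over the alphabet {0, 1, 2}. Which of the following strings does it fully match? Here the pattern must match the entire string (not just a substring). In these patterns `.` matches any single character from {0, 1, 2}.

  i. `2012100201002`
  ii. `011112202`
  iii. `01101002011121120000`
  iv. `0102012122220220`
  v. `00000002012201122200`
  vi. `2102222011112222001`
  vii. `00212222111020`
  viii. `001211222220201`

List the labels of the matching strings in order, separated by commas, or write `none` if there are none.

i → no match
ii → no match
iii → match
iv → match
v → no match
vi → no match
vii → no match
viii → match

iii, iv, viii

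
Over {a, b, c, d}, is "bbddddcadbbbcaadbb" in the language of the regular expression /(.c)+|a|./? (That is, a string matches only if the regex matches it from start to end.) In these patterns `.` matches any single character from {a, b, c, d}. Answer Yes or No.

No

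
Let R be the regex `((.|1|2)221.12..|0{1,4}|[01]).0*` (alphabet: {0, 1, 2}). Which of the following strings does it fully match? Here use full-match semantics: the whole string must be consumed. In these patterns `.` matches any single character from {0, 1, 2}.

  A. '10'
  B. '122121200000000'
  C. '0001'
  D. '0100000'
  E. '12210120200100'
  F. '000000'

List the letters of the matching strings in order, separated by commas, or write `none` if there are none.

A, B, C, D, F

A → match
B → match
C → match
D → match
E → no match
F → match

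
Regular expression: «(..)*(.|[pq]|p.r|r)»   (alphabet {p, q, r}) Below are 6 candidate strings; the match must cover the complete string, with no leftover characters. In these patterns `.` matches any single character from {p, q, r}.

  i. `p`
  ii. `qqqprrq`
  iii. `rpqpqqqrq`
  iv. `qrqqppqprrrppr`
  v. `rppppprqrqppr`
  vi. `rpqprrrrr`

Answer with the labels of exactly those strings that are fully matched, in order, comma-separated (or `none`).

i → match
ii → match
iii → match
iv → no match
v → match
vi → match

i, ii, iii, v, vi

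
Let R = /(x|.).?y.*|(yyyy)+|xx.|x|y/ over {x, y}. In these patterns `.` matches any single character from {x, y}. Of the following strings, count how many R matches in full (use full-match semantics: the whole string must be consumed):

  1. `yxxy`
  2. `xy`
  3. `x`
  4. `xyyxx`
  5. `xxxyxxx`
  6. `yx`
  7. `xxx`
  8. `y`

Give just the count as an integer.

1 → no match
2 → match
3 → match
4 → match
5 → no match
6 → no match
7 → match
8 → match
Total matched: 5

5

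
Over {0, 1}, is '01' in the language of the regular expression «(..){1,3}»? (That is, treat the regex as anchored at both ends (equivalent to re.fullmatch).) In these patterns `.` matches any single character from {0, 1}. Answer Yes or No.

Yes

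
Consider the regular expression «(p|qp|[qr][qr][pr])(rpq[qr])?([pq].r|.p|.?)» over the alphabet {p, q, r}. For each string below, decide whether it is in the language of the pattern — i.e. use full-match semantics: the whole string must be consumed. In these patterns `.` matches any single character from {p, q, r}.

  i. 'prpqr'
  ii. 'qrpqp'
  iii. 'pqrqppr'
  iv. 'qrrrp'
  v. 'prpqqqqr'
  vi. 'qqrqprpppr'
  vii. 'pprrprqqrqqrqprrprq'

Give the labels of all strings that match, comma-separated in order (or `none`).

i → match
ii → match
iii → no match
iv → match
v → match
vi → no match
vii → no match

i, ii, iv, v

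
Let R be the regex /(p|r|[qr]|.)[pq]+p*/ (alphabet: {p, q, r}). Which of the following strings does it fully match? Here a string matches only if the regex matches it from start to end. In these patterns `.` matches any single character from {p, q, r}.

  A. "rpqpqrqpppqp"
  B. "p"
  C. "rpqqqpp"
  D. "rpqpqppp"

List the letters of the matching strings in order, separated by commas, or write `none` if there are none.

C, D

A → no match
B → no match
C → match
D → match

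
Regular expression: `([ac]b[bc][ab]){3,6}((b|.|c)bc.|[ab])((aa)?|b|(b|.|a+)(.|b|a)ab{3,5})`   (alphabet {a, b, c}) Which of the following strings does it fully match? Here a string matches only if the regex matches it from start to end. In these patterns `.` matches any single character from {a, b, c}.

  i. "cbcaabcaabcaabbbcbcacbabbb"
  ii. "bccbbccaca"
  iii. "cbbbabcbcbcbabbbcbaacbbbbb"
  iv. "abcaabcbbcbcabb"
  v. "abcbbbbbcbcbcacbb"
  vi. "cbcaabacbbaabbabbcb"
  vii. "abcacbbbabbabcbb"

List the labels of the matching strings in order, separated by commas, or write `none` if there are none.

i

i → match
ii. "bccbbccaca" → no match
iii → no match
iv → no match
v → no match
vi → no match
vii → no match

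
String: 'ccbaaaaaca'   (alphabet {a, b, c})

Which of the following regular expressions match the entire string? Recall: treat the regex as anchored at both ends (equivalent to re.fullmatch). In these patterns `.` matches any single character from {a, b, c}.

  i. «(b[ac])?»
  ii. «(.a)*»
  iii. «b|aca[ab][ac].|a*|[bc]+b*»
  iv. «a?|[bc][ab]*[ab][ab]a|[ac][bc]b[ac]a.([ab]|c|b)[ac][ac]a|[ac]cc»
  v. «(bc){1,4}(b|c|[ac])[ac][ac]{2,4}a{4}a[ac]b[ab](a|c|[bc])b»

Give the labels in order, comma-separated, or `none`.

iv

i → no match
ii → no match
iii → no match
iv → match
v → no match — must start with 'bc'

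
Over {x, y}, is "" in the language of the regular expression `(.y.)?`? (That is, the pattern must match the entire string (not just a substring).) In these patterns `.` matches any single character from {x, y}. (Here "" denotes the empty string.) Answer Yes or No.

Yes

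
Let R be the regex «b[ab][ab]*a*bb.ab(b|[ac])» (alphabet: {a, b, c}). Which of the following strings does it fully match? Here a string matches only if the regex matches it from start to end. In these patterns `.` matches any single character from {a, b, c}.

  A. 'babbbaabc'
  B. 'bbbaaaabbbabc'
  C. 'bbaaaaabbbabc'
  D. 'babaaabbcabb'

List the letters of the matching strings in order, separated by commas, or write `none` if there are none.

A, B, C, D

A → match
B → match
C → match
D → match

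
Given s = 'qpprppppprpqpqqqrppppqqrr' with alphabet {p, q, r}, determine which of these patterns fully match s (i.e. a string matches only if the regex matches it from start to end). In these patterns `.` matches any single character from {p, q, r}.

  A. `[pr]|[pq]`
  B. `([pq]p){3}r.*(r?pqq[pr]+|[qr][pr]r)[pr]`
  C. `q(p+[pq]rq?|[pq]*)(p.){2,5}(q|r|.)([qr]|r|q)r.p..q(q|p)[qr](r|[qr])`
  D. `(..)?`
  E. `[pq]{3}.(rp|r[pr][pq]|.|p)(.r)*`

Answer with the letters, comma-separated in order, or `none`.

A → no match
B → no match
C → match
D → no match
E → no match

C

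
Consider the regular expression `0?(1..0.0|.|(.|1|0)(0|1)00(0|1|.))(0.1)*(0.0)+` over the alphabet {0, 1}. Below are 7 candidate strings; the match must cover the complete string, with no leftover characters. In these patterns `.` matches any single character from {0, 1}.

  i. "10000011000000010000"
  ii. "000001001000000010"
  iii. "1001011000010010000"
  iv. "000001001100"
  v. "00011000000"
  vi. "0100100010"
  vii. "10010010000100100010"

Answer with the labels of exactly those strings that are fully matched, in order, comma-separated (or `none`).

i, ii, iii, v

i → match
ii → match
iii → match
iv → no match
v → match
vi → no match
vii → no match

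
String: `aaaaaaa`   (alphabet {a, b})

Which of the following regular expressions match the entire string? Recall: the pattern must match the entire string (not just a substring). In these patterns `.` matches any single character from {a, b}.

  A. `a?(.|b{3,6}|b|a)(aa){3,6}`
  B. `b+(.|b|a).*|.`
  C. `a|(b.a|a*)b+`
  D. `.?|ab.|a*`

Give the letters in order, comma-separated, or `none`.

A → match
B → no match
C → no match
D → match

A, D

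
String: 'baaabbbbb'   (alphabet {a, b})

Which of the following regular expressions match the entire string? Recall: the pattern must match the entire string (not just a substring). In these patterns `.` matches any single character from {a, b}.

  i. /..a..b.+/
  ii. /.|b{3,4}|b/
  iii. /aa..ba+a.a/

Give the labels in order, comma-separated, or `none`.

i

i → match
ii → no match
iii → no match — must start with 'aa'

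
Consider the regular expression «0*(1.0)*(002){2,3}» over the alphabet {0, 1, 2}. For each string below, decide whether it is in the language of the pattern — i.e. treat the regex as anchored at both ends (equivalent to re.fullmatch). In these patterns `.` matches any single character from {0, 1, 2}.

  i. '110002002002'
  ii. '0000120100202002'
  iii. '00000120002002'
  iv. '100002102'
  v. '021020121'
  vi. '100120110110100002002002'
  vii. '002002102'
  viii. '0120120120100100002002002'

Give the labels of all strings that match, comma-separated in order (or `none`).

i → match
ii → no match
iii → match
iv → no match — must end with '002'
v → no match — must end with '002'
vi → match
vii → no match — must end with '002'
viii → match

i, iii, vi, viii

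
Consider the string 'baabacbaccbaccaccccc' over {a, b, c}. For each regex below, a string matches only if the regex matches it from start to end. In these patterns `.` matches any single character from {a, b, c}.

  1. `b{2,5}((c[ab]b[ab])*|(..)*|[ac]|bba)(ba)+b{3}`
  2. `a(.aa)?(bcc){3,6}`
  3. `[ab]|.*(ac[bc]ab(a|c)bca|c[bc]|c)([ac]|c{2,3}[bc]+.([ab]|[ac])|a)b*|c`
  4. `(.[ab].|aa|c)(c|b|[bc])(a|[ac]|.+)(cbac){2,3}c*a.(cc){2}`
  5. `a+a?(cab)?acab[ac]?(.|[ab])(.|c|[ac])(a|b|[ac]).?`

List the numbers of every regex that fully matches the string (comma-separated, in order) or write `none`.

3, 4

1 → no match — must end with 'b'
2 → no match — must start with 'a'
3 → match
4 → match
5 → no match — must start with 'a'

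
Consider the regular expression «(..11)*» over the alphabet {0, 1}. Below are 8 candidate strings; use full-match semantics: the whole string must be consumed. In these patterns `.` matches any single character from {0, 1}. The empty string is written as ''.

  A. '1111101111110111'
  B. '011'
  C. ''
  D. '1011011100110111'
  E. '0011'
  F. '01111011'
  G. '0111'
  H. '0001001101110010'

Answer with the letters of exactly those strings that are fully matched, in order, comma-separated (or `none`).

A, C, D, E, F, G

A → match
B → no match
C → match
D → match
E → match
F → match
G → match
H → no match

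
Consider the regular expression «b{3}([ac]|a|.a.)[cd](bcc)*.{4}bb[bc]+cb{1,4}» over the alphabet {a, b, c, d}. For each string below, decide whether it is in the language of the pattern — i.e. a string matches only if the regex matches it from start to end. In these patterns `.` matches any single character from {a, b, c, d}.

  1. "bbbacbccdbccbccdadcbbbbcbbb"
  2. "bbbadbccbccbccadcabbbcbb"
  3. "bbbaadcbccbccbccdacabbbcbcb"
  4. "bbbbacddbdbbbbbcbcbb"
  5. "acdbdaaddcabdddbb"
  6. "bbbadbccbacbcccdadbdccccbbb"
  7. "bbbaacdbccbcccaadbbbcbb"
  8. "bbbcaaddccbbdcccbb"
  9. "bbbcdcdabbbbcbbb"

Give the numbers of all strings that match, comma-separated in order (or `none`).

2, 3, 4, 7, 9

1 → no match
2 → match
3 → match
4 → match
5 → no match — must start with "b"
6 → no match
7 → match
8 → no match
9 → match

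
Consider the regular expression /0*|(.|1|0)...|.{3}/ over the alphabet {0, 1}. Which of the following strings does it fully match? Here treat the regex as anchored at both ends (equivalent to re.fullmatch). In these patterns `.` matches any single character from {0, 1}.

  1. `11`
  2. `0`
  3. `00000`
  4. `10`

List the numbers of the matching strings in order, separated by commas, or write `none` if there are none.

2, 3

1 → no match
2 → match
3 → match
4 → no match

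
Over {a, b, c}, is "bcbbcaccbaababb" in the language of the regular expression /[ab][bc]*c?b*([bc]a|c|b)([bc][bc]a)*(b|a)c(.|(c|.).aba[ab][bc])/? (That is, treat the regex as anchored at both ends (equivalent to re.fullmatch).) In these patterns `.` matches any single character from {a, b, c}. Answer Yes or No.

No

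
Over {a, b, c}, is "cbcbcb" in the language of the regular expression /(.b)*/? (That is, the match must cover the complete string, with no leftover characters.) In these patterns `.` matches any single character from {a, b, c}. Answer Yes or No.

Yes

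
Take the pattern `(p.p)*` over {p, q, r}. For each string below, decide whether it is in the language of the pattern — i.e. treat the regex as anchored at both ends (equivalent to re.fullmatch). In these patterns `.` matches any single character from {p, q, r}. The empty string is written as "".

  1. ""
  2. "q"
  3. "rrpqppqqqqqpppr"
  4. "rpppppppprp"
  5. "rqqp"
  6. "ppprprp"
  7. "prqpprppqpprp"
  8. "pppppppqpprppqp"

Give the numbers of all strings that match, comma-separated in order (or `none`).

1 → match
2 → no match
3 → no match
4 → no match
5 → no match
6 → no match
7 → no match
8 → match

1, 8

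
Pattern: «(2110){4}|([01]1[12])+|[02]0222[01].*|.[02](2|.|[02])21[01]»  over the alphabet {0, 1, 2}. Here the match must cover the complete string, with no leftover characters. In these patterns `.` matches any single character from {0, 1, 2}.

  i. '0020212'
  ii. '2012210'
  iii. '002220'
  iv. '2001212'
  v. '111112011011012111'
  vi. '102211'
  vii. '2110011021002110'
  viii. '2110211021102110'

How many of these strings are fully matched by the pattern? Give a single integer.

i. '0020212' → no match
ii. '2012210' → no match
iii. '002220' → match
iv. '2001212' → no match
v → match
vi. '102211' → match
vii → no match
viii → match
Total matched: 4

4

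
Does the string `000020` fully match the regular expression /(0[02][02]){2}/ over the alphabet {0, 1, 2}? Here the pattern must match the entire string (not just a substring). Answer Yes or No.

Yes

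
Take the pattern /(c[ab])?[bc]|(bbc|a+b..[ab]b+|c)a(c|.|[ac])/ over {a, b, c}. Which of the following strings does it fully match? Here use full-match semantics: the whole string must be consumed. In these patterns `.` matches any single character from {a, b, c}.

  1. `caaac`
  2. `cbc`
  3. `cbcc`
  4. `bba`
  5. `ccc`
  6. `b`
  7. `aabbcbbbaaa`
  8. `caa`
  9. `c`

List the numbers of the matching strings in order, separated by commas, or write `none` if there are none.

1 → no match
2 → match
3 → no match
4 → no match
5 → no match
6 → match
7 → no match
8 → match
9 → match

2, 6, 8, 9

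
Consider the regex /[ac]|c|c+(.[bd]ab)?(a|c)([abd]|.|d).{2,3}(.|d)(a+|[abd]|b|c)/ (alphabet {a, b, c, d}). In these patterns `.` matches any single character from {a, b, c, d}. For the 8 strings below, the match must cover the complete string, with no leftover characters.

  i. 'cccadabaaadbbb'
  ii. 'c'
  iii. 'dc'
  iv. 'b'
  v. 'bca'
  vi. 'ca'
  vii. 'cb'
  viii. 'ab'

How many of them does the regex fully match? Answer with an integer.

i → match
ii → match
iii → no match
iv → no match
v → no match
vi → no match
vii → no match
viii → no match
Total matched: 2

2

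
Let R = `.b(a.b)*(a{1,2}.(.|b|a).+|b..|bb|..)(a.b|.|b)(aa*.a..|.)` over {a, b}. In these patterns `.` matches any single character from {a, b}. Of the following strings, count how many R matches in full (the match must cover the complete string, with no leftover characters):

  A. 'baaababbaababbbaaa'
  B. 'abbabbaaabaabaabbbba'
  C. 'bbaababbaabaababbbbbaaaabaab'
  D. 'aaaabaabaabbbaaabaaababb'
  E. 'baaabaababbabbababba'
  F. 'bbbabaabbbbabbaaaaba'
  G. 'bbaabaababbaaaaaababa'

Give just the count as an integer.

2

A → no match
B → no match
C → match
D → no match
E → no match
F → no match
G → match
Total matched: 2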